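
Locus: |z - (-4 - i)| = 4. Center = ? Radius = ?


|z - z0| = r is a circle with center z0 and radius r.
Center = (-4, -1), radius = 4

Circle with center (-4, -1) and radius 4


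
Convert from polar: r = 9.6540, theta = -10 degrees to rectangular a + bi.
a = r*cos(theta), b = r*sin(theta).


a = 9.6540*cos(-10°) = 9.6540*0.9848 = 9.5073
b = 9.6540*sin(-10°) = 9.6540*(-0.17365) = -1.6764

9.5073 - 1.6764i


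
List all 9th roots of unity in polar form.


The 9th roots of unity are cis(360k/9°) for k=0..8
Angle step = 360/9 = 40°
Primitive root: cis(40°)
Primitive root = 0.7660 + 0.6428i

9 roots at angles: 0°, 40°, 80°, 120°, 160°, 200°, 240°, 280°, 320°


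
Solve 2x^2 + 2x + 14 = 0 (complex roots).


disc = 2^2 - 4*2*14 = 4 - 112 = -108
sqrt(|disc|) = sqrt(108) = 10.3923
Real part = -2/(2*2) = -0.5000
Imag part = 10.3923/(2*2) = 2.5981

-0.5000 ± 2.5981i


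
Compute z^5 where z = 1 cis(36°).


r^5 = 1^5 = 1
n*theta = 5*36° = 180° = 180° (mod 360)
a = 1*cos(180°) = -1.0000
b = 1*sin(180°) = 0

1 cis(180°) = -1.0000 + 0i


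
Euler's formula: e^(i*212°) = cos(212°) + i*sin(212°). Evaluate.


cos(212°) = -0.8480
sin(212°) = -0.5299

e^(i*212°) = -0.8480 - 0.5299i


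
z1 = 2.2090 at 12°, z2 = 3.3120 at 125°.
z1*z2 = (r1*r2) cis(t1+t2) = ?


r = 2.2090 * 3.3120 = 7.3162
theta = 12° + 125° = 137° = 137° (mod 360)

7.3162 cis(137°)


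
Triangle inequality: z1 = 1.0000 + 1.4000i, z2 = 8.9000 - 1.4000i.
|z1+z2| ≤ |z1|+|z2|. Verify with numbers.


|z1| = sqrt(1^2 + 1.4^2) = sqrt(2.96) = 1.7205
|z2| = sqrt(8.9^2 + (-1.4)^2) = sqrt(81.17) = 9.0094
z1+z2 = 9.9000
|z1+z2| = sqrt(98.01) = 9.9000
|z1|+|z2| = 1.7205 + 9.0094 = 10.7299

|z1+z2| = 9.9000 ≤ |z1|+|z2| = 10.7299 (verified)


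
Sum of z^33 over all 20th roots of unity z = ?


The roots are w_k = w^k with w = e^(2*pi*i/20), and (w^k)^33 = (w^33)^k.
So S = 1 + u + u^2 + ... + u^(19) with u = w^33.
33 = 1*20 + 13, so 33 is not a multiple of 20: u = (w^20)^1 * w^13 = w^13 ≠ 1 (w is a primitive 20th root), while u^20 = (w^20)^33 = 1.
Geometric series: S = (1 - u^20)/(1 - u) = (1 - 1)/(1 - u) = 0

S = 0


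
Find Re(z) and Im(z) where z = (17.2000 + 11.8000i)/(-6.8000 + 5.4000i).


Multiply by conjugate: (17.2000 + 11.8000i)(-6.8000 - 5.4000i) / ((-6.8)^2 + 5.4^2)
Numerator real = 17.2*(-6.8) + 11.8*5.4 = -53.24
Numerator imag = 11.8*(-6.8) - 17.2*5.4 = -173.12
Denominator = 75.4
Re(z) = -53.24/75.4 = -0.7061
Im(z) = -173.12/75.4 = -2.2960

Re(z) = -0.7061, Im(z) = -2.2960


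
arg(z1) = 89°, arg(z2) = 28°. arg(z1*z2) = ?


arg(z1*z2) = 89° + 28° = 117°
Normalized to (-180°, 180°]: 117°

117°


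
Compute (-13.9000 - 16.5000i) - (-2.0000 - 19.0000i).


Real: -13.9 + 2 = -11.9
Imag: -16.5 + 19 = 2.5

-11.9000 + 2.5000i


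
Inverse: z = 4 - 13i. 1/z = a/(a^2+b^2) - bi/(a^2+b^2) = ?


|z|^2 = 16+169 = 185
1/z = (4 + 13i)/185

1/z = 0.0216 + 0.0703i


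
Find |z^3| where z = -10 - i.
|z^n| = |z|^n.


|z| = sqrt(100+1) = sqrt(101) = 10.0499
|z^3| = |z|^3 = (sqrt(101))^3 = 101*sqrt(101)

|z^3| = 101*sqrt(101) ≈ 1015.0374


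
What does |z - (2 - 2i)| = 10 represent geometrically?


|z - z0| = r is a circle with center z0 and radius r.
Center = (2, -2), radius = 10

Circle with center (2, -2) and radius 10


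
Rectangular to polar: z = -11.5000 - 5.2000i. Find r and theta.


r = sqrt(132.25+27.04) = sqrt(159.29) = 12.6210
theta = atan2(-5.2, -11.5) = -155.6688 degrees

r = 12.6210, theta = -155.6688 degrees


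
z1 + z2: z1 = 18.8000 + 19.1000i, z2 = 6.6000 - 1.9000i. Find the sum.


Real: 18.8 + 6.6 = 25.4
Imag: 19.1 - 1.9 = 17.2

25.4000 + 17.2000i


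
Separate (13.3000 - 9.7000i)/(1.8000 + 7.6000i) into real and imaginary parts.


Multiply by conjugate: (13.3000 - 9.7000i)(1.8000 - 7.6000i) / (1.8^2 + 7.6^2)
Numerator real = 13.3*1.8 - (9.7)*7.6 = -49.78
Numerator imag = -9.7*1.8 - 13.3*7.6 = -118.54
Denominator = 61
Re(z) = -49.78/61 = -0.8161
Im(z) = -118.54/61 = -1.9433

Re(z) = -0.8161, Im(z) = -1.9433


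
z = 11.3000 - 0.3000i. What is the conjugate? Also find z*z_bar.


z_bar = 11.3000 + 0.3000i
z*z_bar = 11.3^2 + (-0.3)^2 = 127.69 + 0.09 = 127.78

z_bar = 11.3000 + 0.3000i, z*z_bar = 127.78


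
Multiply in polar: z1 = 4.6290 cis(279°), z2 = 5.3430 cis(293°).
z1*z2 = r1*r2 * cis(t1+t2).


r = 4.6290 * 5.3430 = 24.7327
theta = 279° + 293° = 572° = 212° (mod 360)

24.7327 cis(212°)


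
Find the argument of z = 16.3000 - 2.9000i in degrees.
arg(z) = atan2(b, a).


Re = 16.3, Im = -2.9
arg = atan2(-2.9, 16.3) = -10.0882 degrees

arg(z) = -10.0882 degrees


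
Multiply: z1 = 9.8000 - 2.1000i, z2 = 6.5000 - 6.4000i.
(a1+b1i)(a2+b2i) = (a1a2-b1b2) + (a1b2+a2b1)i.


Real = 9.8*6.5 - (-2.1)*(-6.4) = 63.7 - 13.44 = 50.26
Imag = 9.8*(-6.4) + 6.5*(-2.1) = -62.72 - (13.65) = -76.37

50.2600 - 76.3700i


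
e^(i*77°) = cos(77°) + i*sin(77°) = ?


cos(77°) = 0.2250
sin(77°) = 0.9744

e^(i*77°) = 0.2250 + 0.9744i


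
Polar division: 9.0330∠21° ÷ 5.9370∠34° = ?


r = 9.0330 / 5.9370 = 1.5215
theta = 21° - 34° = -13° = 347° (mod 360)

1.5215 cis(347°)


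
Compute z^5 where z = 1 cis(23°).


r^5 = 1^5 = 1
n*theta = 5*23° = 115° = 115° (mod 360)
a = 1*cos(115°) = -0.4226
b = 1*sin(115°) = 0.9063

1 cis(115°) = -0.4226 + 0.9063i


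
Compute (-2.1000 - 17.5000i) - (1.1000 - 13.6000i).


Real: -2.1 - 1.1 = -3.2
Imag: -17.5 + 13.6 = -3.9

-3.2000 - 3.9000i


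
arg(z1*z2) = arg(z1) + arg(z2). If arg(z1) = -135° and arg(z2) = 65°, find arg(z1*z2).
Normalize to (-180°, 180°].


arg(z1*z2) = -135° + 65° = -70°
Normalized to (-180°, 180°]: -70°

-70°


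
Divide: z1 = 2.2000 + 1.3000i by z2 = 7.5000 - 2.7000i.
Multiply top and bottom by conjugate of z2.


Conjugate of z2 = 7.5000 + 2.7000i
Numerator: (2.2000 + 1.3000i)(7.5000 + 2.7000i) = 12.9900 + 15.6900i
Denominator: 7.5^2 + (-2.7)^2 = 63.54
Result = (12.9900 + 15.6900i)/63.54

0.2044 + 0.2469i


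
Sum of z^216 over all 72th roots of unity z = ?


The roots are w_k = w^k with w = e^(2*pi*i/72), and (w^k)^216 = (w^216)^k.
So S = 1 + u + u^2 + ... + u^(71) with u = w^216.
216 = 3*72 + 0, so 216 is a multiple of 72 and u = (w^72)^3 = 1.
Every one of the 72 terms equals 1: S = 72

S = 72


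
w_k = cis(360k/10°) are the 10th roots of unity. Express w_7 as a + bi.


Angle = 360*7/10 = 252°
a = cos(252°) = -0.3090
b = sin(252°) = -0.9511

-0.3090 - 0.9511i


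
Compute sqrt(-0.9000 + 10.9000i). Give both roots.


|z| = sqrt(0.81+118.81) = 10.9371
sqrt((|z|+a)/2) = sqrt((10.9371+(-0.9))/2) = sqrt(5.0185) = 2.2402
sqrt((|z|-a)/2) = sqrt((10.9371-(-0.9))/2) = sqrt(5.9185) = 2.4328

±(2.2402 + 2.4328i) i.e. 2.2402 + 2.4328i and -2.2402 - 2.4328i


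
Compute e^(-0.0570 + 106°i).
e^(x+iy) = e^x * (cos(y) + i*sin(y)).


e^-0.0570 = 0.9446
cos(106°) = -0.27564
sin(106°) = 0.9613
Real = 0.9446*(-0.27564) = -0.2604
Imag = 0.9446*0.9613 = 0.9080

-0.2604 + 0.9080i


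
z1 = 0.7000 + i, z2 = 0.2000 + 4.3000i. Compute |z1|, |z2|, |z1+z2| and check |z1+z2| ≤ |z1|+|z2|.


|z1| = sqrt(0.7^2 + 1^2) = sqrt(1.49) = 1.2207
|z2| = sqrt(0.2^2 + 4.3^2) = sqrt(18.53) = 4.3046
z1+z2 = 0.9000 + 5.3000i
|z1+z2| = sqrt(28.9) = 5.3759
|z1|+|z2| = 1.2207 + 4.3046 = 5.5253

|z1+z2| = 5.3759 ≤ |z1|+|z2| = 5.5253 (verified)


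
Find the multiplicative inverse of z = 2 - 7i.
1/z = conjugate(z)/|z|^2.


|z|^2 = 4+49 = 53
1/z = (2 + 7i)/53

1/z = 0.0377 + 0.1321i


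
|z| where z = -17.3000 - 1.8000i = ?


|z| = sqrt((-17.3)^2 + (-1.8)^2) = sqrt(299.29 + 3.24) = sqrt(302.53) = 17.3934

|z| = 17.3934


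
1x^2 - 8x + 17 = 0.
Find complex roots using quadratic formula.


disc = (-8)^2 - 4*1*17 = 64 - 68 = -4
sqrt(|disc|) = sqrt(4) = 2.0000
Real part = 8/(2*1) = 4.0000
Imag part = 2.0000/(2*1) = 1.0000

4.0000 ± 1.0000i


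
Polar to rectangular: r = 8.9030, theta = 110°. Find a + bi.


a = 8.9030*cos(110°) = 8.9030*(-0.34202) = -3.0450
b = 8.9030*sin(110°) = 8.9030*0.9397 = 8.3661

-3.0450 + 8.3661i


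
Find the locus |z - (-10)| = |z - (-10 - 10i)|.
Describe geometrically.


Equal distances means the locus is the perpendicular bisector of z1 and z2.
Midpoint = ((-10+(-10))/2, (0+(-10))/2) = (-10.0000, -5.0000)

Perpendicular bisector through (-10.0000, -5.0000)


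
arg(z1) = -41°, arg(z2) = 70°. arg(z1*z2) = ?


arg(z1*z2) = -41° + 70° = 29°
Normalized to (-180°, 180°]: 29°

29°


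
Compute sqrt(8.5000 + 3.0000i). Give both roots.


|z| = sqrt(72.25+9) = 9.0139
sqrt((|z|+a)/2) = sqrt((9.0139+8.5)/2) = sqrt(8.7569) = 2.9592
sqrt((|z|-a)/2) = sqrt((9.0139-8.5)/2) = sqrt(0.2569) = 0.5069

±(2.9592 + 0.5069i) i.e. 2.9592 + 0.5069i and -2.9592 - 0.5069i


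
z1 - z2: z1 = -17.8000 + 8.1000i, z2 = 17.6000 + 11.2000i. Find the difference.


Real: -17.8 - 17.6 = -35.4
Imag: 8.1 - 11.2 = -3.1

-35.4000 - 3.1000i


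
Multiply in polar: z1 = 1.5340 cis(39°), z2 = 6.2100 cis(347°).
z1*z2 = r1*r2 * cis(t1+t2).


r = 1.5340 * 6.2100 = 9.5261
theta = 39° + 347° = 386° = 26° (mod 360)

9.5261 cis(26°)


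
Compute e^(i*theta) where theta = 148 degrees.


cos(148°) = -0.8480
sin(148°) = 0.5299

e^(i*148°) = -0.8480 + 0.5299i


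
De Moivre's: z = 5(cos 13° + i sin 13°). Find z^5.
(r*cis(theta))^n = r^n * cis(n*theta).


r^5 = 5^5 = 3125
n*theta = 5*13° = 65° = 65° (mod 360)
a = 3125*cos(65°) = 1320.6821
b = 3125*sin(65°) = 2832.2118

3125 cis(65°) = 1320.6821 + 2832.2118i


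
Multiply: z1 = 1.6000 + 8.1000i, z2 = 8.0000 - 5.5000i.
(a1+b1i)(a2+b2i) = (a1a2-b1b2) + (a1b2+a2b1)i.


Real = 1.6*8 - 8.1*(-5.5) = 12.8 - (-44.55) = 57.35
Imag = 1.6*(-5.5) + 8*8.1 = -8.8 + 64.8 = 56

57.3500 + 56.0000i


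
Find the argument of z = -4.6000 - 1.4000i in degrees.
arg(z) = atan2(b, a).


Re = -4.6, Im = -1.4
arg = atan2(-1.4, -4.6) = -163.0725 degrees

arg(z) = -163.0725 degrees


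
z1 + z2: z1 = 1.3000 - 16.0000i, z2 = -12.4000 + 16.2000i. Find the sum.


Real: 1.3 - 12.4 = -11.1
Imag: -16 + 16.2 = 0.2

-11.1000 + 0.2000i


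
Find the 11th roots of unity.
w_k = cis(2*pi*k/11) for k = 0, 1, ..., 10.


The 11th roots of unity are cis(360k/11°) for k=0..10
Angle step = 360/11 = 32.7273°
Primitive root: cis(32.7273°)
Primitive root = 0.8413 + 0.5406i

11 roots at angles: 0°, 32.7273°, 65.4545°, 98.1818°, 130.9091°, 163.6364°, 196.3636°, 229.0909°, 261.8182°, 294.5455°, 327.2727°


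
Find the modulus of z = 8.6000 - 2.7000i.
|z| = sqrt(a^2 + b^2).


|z| = sqrt(8.6^2 + (-2.7)^2) = sqrt(73.96 + 7.29) = sqrt(81.25) = 9.0139

|z| = 9.0139


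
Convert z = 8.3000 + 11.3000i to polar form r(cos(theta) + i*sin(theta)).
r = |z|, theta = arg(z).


r = sqrt(68.89+127.69) = sqrt(196.58) = 14.0207
theta = atan2(11.3, 8.3) = 53.7022 degrees

r = 14.0207, theta = 53.7022 degrees


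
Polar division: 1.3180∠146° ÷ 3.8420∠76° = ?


r = 1.3180 / 3.8420 = 0.3431
theta = 146° - 76° = 70° = 70° (mod 360)

0.3431 cis(70°)


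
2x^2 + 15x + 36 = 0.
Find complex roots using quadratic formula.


disc = 15^2 - 4*2*36 = 225 - 288 = -63
sqrt(|disc|) = sqrt(63) = 7.9373
Real part = -15/(2*2) = -3.7500
Imag part = 7.9373/(2*2) = 1.9843

-3.7500 ± 1.9843i


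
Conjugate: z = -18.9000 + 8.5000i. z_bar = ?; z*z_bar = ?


z_bar = -18.9000 - 8.5000i
z*z_bar = (-18.9)^2 + 8.5^2 = 357.21 + 72.25 = 429.46

z_bar = -18.9000 - 8.5000i, z*z_bar = 429.46


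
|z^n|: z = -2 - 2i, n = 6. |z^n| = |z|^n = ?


|z| = sqrt(4+4) = sqrt(8) = 2.8284
|z^6| = |z|^6 = (sqrt(8))^6 = 8^3 = 512

|z^6| = 512


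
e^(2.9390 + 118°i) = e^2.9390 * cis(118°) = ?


e^2.9390 = 18.8969
cos(118°) = -0.469472
sin(118°) = 0.88295
Real = 18.8969*(-0.469472) = -8.8716
Imag = 18.8969*0.88295 = 16.6850

-8.8716 + 16.6850i


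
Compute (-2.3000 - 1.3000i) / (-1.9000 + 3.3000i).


Conjugate of z2 = -1.9000 - 3.3000i
Numerator: (-2.3000 - 1.3000i)(-1.9000 - 3.3000i) = 0.0800 + 10.0600i
Denominator: (-1.9)^2 + 3.3^2 = 14.5
Result = (0.0800 + 10.0600i)/14.5

0.0055 + 0.6938i


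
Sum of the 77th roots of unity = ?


The sum of all 77th roots of unity is 0.
Geometric series: (1 - w^77)/(1 - w) = (1-1)/(1-w) = 0 since w^77 = 1, w ≠ 1.
Alternatively: coefficient of z^76 in z^77 - 1 is 0.

0


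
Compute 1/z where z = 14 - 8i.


|z|^2 = 196+64 = 260
1/z = (14 + 8i)/260

1/z = 0.0538 + 0.0308i


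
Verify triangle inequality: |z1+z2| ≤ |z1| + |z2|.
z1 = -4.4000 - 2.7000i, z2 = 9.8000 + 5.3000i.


|z1| = sqrt((-4.4)^2 + (-2.7)^2) = sqrt(26.65) = 5.1624
|z2| = sqrt(9.8^2 + 5.3^2) = sqrt(124.13) = 11.1414
z1+z2 = 5.4000 + 2.6000i
|z1+z2| = sqrt(35.92) = 5.9933
|z1|+|z2| = 5.1624 + 11.1414 = 16.3038

|z1+z2| = 5.9933 ≤ |z1|+|z2| = 16.3038 (verified)


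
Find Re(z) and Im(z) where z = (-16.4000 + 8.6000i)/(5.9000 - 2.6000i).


Multiply by conjugate: (-16.4000 + 8.6000i)(5.9000 + 2.6000i) / (5.9^2 + (-2.6)^2)
Numerator real = -16.4*5.9 + 8.6*(-2.6) = -119.12
Numerator imag = 8.6*5.9 - (-16.4)*(-2.6) = 8.1
Denominator = 41.57
Re(z) = -119.12/41.57 = -2.8655
Im(z) = 8.1/41.57 = 0.1949

Re(z) = -2.8655, Im(z) = 0.1949


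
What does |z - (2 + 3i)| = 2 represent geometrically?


|z - z0| = r is a circle with center z0 and radius r.
Center = (2, 3), radius = 2

Circle with center (2, 3) and radius 2


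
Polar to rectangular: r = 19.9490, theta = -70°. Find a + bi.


a = 19.9490*cos(-70°) = 19.9490*0.34202 = 6.8230
b = 19.9490*sin(-70°) = 19.9490*(-0.93969) = -18.7459

6.8230 - 18.7459i


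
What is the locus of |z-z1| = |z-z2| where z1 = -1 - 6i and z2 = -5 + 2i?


Equal distances means the locus is the perpendicular bisector of z1 and z2.
Midpoint = ((-1+(-5))/2, (-6+2)/2) = (-3.0000, -2.0000)

Perpendicular bisector through (-3.0000, -2.0000)


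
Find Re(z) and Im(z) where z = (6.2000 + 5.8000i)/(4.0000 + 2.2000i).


Multiply by conjugate: (6.2000 + 5.8000i)(4.0000 - 2.2000i) / (4^2 + 2.2^2)
Numerator real = 6.2*4 + 5.8*2.2 = 37.56
Numerator imag = 5.8*4 - 6.2*2.2 = 9.56
Denominator = 20.84
Re(z) = 37.56/20.84 = 1.8023
Im(z) = 9.56/20.84 = 0.4587

Re(z) = 1.8023, Im(z) = 0.4587


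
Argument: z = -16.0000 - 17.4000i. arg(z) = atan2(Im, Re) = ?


Re = -16, Im = -17.4
arg = atan2(-17.4, -16) = -132.5998 degrees

arg(z) = -132.5998 degrees


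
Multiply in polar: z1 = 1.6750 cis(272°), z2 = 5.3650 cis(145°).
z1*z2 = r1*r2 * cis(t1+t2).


r = 1.6750 * 5.3650 = 8.9864
theta = 272° + 145° = 417° = 57° (mod 360)

8.9864 cis(57°)


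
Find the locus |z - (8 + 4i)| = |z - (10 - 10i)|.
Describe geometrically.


Equal distances means the locus is the perpendicular bisector of z1 and z2.
Midpoint = ((8+10)/2, (4+(-10))/2) = (9.0000, -3.0000)

Perpendicular bisector through (9.0000, -3.0000)


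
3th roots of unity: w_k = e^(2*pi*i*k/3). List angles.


The 3th roots of unity are cis(360k/3°) for k=0..2
Angle step = 360/3 = 120°
Primitive root: cis(120°)
Primitive root = -0.5000 + 0.8660i

3 roots at angles: 0°, 120°, 240°


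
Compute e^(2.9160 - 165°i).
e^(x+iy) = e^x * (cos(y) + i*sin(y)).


e^2.9160 = 18.4673
cos(-165°) = -0.965926
sin(-165°) = -0.25882
Real = 18.4673*(-0.965926) = -17.8380
Imag = 18.4673*(-0.25882) = -4.7797

-17.8380 - 4.7797i


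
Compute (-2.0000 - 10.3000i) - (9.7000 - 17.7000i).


Real: -2 - 9.7 = -11.7
Imag: -10.3 + 17.7 = 7.4

-11.7000 + 7.4000i


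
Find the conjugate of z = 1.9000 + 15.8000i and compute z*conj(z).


z_bar = 1.9000 - 15.8000i
z*z_bar = 1.9^2 + 15.8^2 = 3.61 + 249.64 = 253.25

z_bar = 1.9000 - 15.8000i, z*z_bar = 253.25


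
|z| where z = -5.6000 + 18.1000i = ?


|z| = sqrt((-5.6)^2 + 18.1^2) = sqrt(31.36 + 327.61) = sqrt(358.97) = 18.9465

|z| = 18.9465


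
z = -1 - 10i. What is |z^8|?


|z| = sqrt(1+100) = sqrt(101) = 10.0499
|z^8| = |z|^8 = (sqrt(101))^8 = 101^4 = 104060401

|z^8| = 104060401


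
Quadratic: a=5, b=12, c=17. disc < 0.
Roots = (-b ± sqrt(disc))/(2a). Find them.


disc = 12^2 - 4*5*17 = 144 - 340 = -196
sqrt(|disc|) = sqrt(196) = 14.0000
Real part = -12/(2*5) = -1.2000
Imag part = 14.0000/(2*5) = 1.4000

-1.2000 ± 1.4000i


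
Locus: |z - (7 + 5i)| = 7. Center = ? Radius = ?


|z - z0| = r is a circle with center z0 and radius r.
Center = (7, 5), radius = 7

Circle with center (7, 5) and radius 7


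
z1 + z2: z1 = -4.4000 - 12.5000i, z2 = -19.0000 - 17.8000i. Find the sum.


Real: -4.4 - 19 = -23.4
Imag: -12.5 - 17.8 = -30.3

-23.4000 - 30.3000i


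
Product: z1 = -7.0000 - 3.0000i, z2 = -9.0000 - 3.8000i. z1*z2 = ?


Real = -7*(-9) - (-3)*(-3.8) = 63 - 11.4 = 51.6
Imag = -7*(-3.8) - (9)*(-3) = 26.6 + 27 = 53.6

51.6000 + 53.6000i


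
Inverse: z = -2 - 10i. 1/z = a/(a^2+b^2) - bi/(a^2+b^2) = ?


|z|^2 = 4+100 = 104
1/z = (-2 + 10i)/104

1/z = -0.0192 + 0.0962i


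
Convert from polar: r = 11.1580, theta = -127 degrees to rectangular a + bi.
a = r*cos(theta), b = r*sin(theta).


a = 11.1580*cos(-127°) = 11.1580*(-0.60182) = -6.7151
b = 11.1580*sin(-127°) = 11.1580*(-0.79864) = -8.9112

-6.7151 - 8.9112i


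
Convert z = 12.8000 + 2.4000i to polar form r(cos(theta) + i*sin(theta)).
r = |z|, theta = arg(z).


r = sqrt(163.84+5.76) = sqrt(169.6) = 13.0231
theta = atan2(2.4, 12.8) = 10.6197 degrees

r = 13.0231, theta = 10.6197 degrees


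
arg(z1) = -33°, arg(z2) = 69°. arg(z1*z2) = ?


arg(z1*z2) = -33° + 69° = 36°
Normalized to (-180°, 180°]: 36°

36°


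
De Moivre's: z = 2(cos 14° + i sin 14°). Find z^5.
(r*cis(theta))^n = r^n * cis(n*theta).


r^5 = 2^5 = 32
n*theta = 5*14° = 70° = 70° (mod 360)
a = 32*cos(70°) = 10.9446
b = 32*sin(70°) = 30.0702

32 cis(70°) = 10.9446 + 30.0702i


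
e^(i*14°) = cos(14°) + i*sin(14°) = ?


cos(14°) = 0.9703
sin(14°) = 0.2419

e^(i*14°) = 0.9703 + 0.2419i


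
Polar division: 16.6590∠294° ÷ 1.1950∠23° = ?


r = 16.6590 / 1.1950 = 13.9406
theta = 294° - 23° = 271° = 271° (mod 360)

13.9406 cis(271°)


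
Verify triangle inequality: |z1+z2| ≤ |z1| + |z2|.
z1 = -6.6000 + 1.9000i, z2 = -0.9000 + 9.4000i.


|z1| = sqrt((-6.6)^2 + 1.9^2) = sqrt(47.17) = 6.8680
|z2| = sqrt((-0.9)^2 + 9.4^2) = sqrt(89.17) = 9.4430
z1+z2 = -7.5000 + 11.3000i
|z1+z2| = sqrt(183.94) = 13.5624
|z1|+|z2| = 6.8680 + 9.4430 = 16.3110

|z1+z2| = 13.5624 ≤ |z1|+|z2| = 16.3110 (verified)


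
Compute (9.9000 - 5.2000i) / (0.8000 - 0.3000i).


Conjugate of z2 = 0.8000 + 0.3000i
Numerator: (9.9000 - 5.2000i)(0.8000 + 0.3000i) = 9.4800 - 1.1900i
Denominator: 0.8^2 + (-0.3)^2 = 0.73
Result = (9.4800 - 1.1900i)/0.73

12.9863 - 1.6301i


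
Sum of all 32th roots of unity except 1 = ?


With w = e^(2*pi*i/32), all 32 of the 32th roots of unity w^0 = 1, w, ..., w^(31) sum to 0: 1 + w + ... + w^(31) = (1 - w^32)/(1 - w) = 0 since w^32 = 1, w ≠ 1.
Removing the root 1: w + w^2 + ... + w^(31) = 0 - 1 = -1

Sum = -1


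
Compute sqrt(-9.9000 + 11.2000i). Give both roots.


|z| = sqrt(98.01+125.44) = 14.9482
sqrt((|z|+a)/2) = sqrt((14.9482+(-9.9))/2) = sqrt(2.5241) = 1.5887
sqrt((|z|-a)/2) = sqrt((14.9482-(-9.9))/2) = sqrt(12.4241) = 3.5248

±(1.5887 + 3.5248i) i.e. 1.5887 + 3.5248i and -1.5887 - 3.5248i


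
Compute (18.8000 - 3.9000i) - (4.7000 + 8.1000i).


Real: 18.8 - 4.7 = 14.1
Imag: -3.9 - 8.1 = -12

14.1000 - 12.0000i


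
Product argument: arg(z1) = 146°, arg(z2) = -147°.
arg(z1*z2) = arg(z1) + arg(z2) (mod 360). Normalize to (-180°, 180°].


arg(z1*z2) = 146° - 147° = -1°
Normalized to (-180°, 180°]: -1°

-1°


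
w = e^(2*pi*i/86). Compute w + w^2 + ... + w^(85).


With w = e^(2*pi*i/86), all 86 of the 86th roots of unity w^0 = 1, w, ..., w^(85) sum to 0: 1 + w + ... + w^(85) = (1 - w^86)/(1 - w) = 0 since w^86 = 1, w ≠ 1.
Removing the root 1: w + w^2 + ... + w^(85) = 0 - 1 = -1

Sum = -1


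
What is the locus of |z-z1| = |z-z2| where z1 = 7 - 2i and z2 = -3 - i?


Equal distances means the locus is the perpendicular bisector of z1 and z2.
Midpoint = ((7+(-3))/2, (-2+(-1))/2) = (2.0000, -1.5000)

Perpendicular bisector through (2.0000, -1.5000)


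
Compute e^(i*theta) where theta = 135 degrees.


cos(135°) = -0.7071
sin(135°) = 0.7071

e^(i*135°) = -0.7071 + 0.7071i


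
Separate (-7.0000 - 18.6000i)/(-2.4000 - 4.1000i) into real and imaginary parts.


Multiply by conjugate: (-7.0000 - 18.6000i)(-2.4000 + 4.1000i) / ((-2.4)^2 + (-4.1)^2)
Numerator real = -7*(-2.4) - (18.6)*(-4.1) = 93.06
Numerator imag = -18.6*(-2.4) - (-7)*(-4.1) = 15.94
Denominator = 22.57
Re(z) = 93.06/22.57 = 4.1232
Im(z) = 15.94/22.57 = 0.7062

Re(z) = 4.1232, Im(z) = 0.7062


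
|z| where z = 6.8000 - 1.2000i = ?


|z| = sqrt(6.8^2 + (-1.2)^2) = sqrt(46.24 + 1.44) = sqrt(47.68) = 6.9051

|z| = 6.9051


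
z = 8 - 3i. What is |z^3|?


|z| = sqrt(64+9) = sqrt(73) = 8.5440
|z^3| = |z|^3 = (sqrt(73))^3 = 73*sqrt(73)

|z^3| = 73*sqrt(73) ≈ 623.7123


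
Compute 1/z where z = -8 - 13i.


|z|^2 = 64+169 = 233
1/z = (-8 + 13i)/233

1/z = -0.0343 + 0.0558i


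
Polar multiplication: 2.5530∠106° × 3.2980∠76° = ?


r = 2.5530 * 3.2980 = 8.4198
theta = 106° + 76° = 182° = 182° (mod 360)

8.4198 cis(182°)


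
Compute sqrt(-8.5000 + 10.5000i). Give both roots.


|z| = sqrt(72.25+110.25) = 13.5093
sqrt((|z|+a)/2) = sqrt((13.5093+(-8.5))/2) = sqrt(2.5046) = 1.5826
sqrt((|z|-a)/2) = sqrt((13.5093-(-8.5))/2) = sqrt(11.0046) = 3.3173

±(1.5826 + 3.3173i) i.e. 1.5826 + 3.3173i and -1.5826 - 3.3173i


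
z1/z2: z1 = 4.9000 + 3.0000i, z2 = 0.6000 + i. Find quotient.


Conjugate of z2 = 0.6000 - i
Numerator: (4.9000 + 3.0000i)(0.6000 - i) = 5.9400 - 3.1000i
Denominator: 0.6^2 + 1^2 = 1.36
Result = (5.9400 - 3.1000i)/1.36

4.3676 - 2.2794i


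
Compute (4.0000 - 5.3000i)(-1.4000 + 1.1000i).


Real = 4*(-1.4) - (-5.3)*1.1 = -5.6 - (-5.83) = 0.23
Imag = 4*1.1 - (1.4)*(-5.3) = 4.4 + 7.42 = 11.82

0.2300 + 11.8200i


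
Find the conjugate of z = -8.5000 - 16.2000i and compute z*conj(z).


z_bar = -8.5000 + 16.2000i
z*z_bar = (-8.5)^2 + (-16.2)^2 = 72.25 + 262.44 = 334.69

z_bar = -8.5000 + 16.2000i, z*z_bar = 334.69


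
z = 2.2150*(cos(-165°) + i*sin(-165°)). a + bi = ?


a = 2.2150*cos(-165°) = 2.2150*(-0.9659) = -2.1395
b = 2.2150*sin(-165°) = 2.2150*(-0.25882) = -0.5733

-2.1395 - 0.5733i


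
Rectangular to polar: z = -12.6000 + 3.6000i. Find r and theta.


r = sqrt(158.76+12.96) = sqrt(171.72) = 13.1042
theta = atan2(3.6, -12.6) = 164.0546 degrees

r = 13.1042, theta = 164.0546 degrees


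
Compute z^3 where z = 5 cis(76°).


r^3 = 5^3 = 125
n*theta = 3*76° = 228° = 228° (mod 360)
a = 125*cos(228°) = -83.6413
b = 125*sin(228°) = -92.8931

125 cis(228°) = -83.6413 - 92.8931i


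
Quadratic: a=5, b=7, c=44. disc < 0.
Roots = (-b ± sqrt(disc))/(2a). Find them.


disc = 7^2 - 4*5*44 = 49 - 880 = -831
sqrt(|disc|) = sqrt(831) = 28.8271
Real part = -7/(2*5) = -0.7000
Imag part = 28.8271/(2*5) = 2.8827

-0.7000 ± 2.8827i


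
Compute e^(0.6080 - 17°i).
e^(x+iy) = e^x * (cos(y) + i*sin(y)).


e^0.6080 = 1.8368
cos(-17°) = 0.9563
sin(-17°) = -0.29237
Real = 1.8368*0.9563 = 1.7565
Imag = 1.8368*(-0.29237) = -0.5370

1.7565 - 0.5370i


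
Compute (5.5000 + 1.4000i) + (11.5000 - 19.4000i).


Real: 5.5 + 11.5 = 17
Imag: 1.4 - 19.4 = -18

17.0000 - 18.0000i


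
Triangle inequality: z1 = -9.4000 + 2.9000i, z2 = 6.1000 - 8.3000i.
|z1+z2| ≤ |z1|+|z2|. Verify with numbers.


|z1| = sqrt((-9.4)^2 + 2.9^2) = sqrt(96.77) = 9.8372
|z2| = sqrt(6.1^2 + (-8.3)^2) = sqrt(106.1) = 10.3005
z1+z2 = -3.3000 - 5.4000i
|z1+z2| = sqrt(40.05) = 6.3285
|z1|+|z2| = 9.8372 + 10.3005 = 20.1377

|z1+z2| = 6.3285 ≤ |z1|+|z2| = 20.1377 (verified)


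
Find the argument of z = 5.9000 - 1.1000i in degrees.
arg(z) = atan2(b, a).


Re = 5.9, Im = -1.1
arg = atan2(-1.1, 5.9) = -10.5610 degrees

arg(z) = -10.5610 degrees


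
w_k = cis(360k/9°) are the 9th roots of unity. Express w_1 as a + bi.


Angle = 360*1/9 = 40°
a = cos(40°) = 0.7660
b = sin(40°) = 0.6428

0.7660 + 0.6428i


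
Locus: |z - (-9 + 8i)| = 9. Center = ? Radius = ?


|z - z0| = r is a circle with center z0 and radius r.
Center = (-9, 8), radius = 9

Circle with center (-9, 8) and radius 9


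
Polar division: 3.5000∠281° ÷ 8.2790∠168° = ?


r = 3.5000 / 8.2790 = 0.4228
theta = 281° - 168° = 113° = 113° (mod 360)

0.4228 cis(113°)


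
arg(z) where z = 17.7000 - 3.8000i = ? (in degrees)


Re = 17.7, Im = -3.8
arg = atan2(-3.8, 17.7) = -12.1169 degrees

arg(z) = -12.1169 degrees


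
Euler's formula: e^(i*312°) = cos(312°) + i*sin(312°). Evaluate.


cos(312°) = 0.6691
sin(312°) = -0.7431

e^(i*312°) = 0.6691 - 0.7431i


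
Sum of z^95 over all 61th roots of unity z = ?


The roots are w_k = w^k with w = e^(2*pi*i/61), and (w^k)^95 = (w^95)^k.
So S = 1 + u + u^2 + ... + u^(60) with u = w^95.
95 = 1*61 + 34, so 95 is not a multiple of 61: u = (w^61)^1 * w^34 = w^34 ≠ 1 (w is a primitive 61th root), while u^61 = (w^61)^95 = 1.
Geometric series: S = (1 - u^61)/(1 - u) = (1 - 1)/(1 - u) = 0

S = 0


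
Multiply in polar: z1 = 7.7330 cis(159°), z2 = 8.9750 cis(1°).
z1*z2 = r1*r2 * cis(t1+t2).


r = 7.7330 * 8.9750 = 69.4037
theta = 159° + 1° = 160° = 160° (mod 360)

69.4037 cis(160°)


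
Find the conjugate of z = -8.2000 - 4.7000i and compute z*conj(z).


z_bar = -8.2000 + 4.7000i
z*z_bar = (-8.2)^2 + (-4.7)^2 = 67.24 + 22.09 = 89.33

z_bar = -8.2000 + 4.7000i, z*z_bar = 89.33


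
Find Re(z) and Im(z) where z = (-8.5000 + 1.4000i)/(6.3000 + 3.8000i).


Multiply by conjugate: (-8.5000 + 1.4000i)(6.3000 - 3.8000i) / (6.3^2 + 3.8^2)
Numerator real = -8.5*6.3 + 1.4*3.8 = -48.23
Numerator imag = 1.4*6.3 - (-8.5)*3.8 = 41.12
Denominator = 54.13
Re(z) = -48.23/54.13 = -0.8910
Im(z) = 41.12/54.13 = 0.7597

Re(z) = -0.8910, Im(z) = 0.7597


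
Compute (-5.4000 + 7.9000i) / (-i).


Conjugate of z2 = i
Numerator: (-5.4000 + 7.9000i)(i) = -7.9000 - 5.4000i
Denominator: 0^2 + (-1)^2 = 1
Result = (-7.9000 - 5.4000i)/1

-7.9000 - 5.4000i


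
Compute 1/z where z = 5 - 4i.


|z|^2 = 25+16 = 41
1/z = (5 + 4i)/41

1/z = 0.1220 + 0.0976i


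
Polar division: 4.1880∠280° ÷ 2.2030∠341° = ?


r = 4.1880 / 2.2030 = 1.9010
theta = 280° - 341° = -61° = 299° (mod 360)

1.9010 cis(299°)


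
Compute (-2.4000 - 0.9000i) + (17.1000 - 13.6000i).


Real: -2.4 + 17.1 = 14.7
Imag: -0.9 - 13.6 = -14.5

14.7000 - 14.5000i


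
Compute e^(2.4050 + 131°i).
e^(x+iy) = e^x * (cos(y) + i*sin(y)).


e^2.4050 = 11.0784
cos(131°) = -0.65606
sin(131°) = 0.75471
Real = 11.0784*(-0.65606) = -7.2681
Imag = 11.0784*0.75471 = 8.3610

-7.2681 + 8.3610i


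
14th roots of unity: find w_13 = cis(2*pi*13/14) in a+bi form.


Angle = 360*13/14 = 334.2857°
a = cos(334.2857°) = 0.9010
b = sin(334.2857°) = -0.4339

0.9010 - 0.4339i


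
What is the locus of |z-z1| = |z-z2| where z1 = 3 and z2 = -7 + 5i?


Equal distances means the locus is the perpendicular bisector of z1 and z2.
Midpoint = ((3+(-7))/2, (0+5)/2) = (-2.0000, 2.5000)

Perpendicular bisector through (-2.0000, 2.5000)


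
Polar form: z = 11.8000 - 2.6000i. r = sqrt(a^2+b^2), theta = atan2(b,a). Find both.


r = sqrt(139.24+6.76) = sqrt(146) = 12.0830
theta = atan2(-2.6, 11.8) = -12.4259 degrees

r = 12.0830, theta = -12.4259 degrees


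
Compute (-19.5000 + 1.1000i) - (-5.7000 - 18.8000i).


Real: -19.5 + 5.7 = -13.8
Imag: 1.1 + 18.8 = 19.9

-13.8000 + 19.9000i


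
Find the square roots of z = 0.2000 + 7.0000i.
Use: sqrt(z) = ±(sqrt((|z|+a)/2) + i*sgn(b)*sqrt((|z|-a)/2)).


|z| = sqrt(0.04+49) = 7.0029
sqrt((|z|+a)/2) = sqrt((7.0029+0.2)/2) = sqrt(3.6014) = 1.8977
sqrt((|z|-a)/2) = sqrt((7.0029-0.2)/2) = sqrt(3.4014) = 1.8443

±(1.8977 + 1.8443i) i.e. 1.8977 + 1.8443i and -1.8977 - 1.8443i


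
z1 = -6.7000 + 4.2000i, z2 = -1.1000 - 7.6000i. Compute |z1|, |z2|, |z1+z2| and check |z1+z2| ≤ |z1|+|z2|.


|z1| = sqrt((-6.7)^2 + 4.2^2) = sqrt(62.53) = 7.9076
|z2| = sqrt((-1.1)^2 + (-7.6)^2) = sqrt(58.97) = 7.6792
z1+z2 = -7.8000 - 3.4000i
|z1+z2| = sqrt(72.4) = 8.5088
|z1|+|z2| = 7.9076 + 7.6792 = 15.5868

|z1+z2| = 8.5088 ≤ |z1|+|z2| = 15.5868 (verified)


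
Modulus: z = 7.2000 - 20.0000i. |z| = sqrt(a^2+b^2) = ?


|z| = sqrt(7.2^2 + (-20)^2) = sqrt(51.84 + 400) = sqrt(451.84) = 21.2565

|z| = 21.2565


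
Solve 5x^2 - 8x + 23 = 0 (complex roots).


disc = (-8)^2 - 4*5*23 = 64 - 460 = -396
sqrt(|disc|) = sqrt(396) = 19.8997
Real part = 8/(2*5) = 0.8000
Imag part = 19.8997/(2*5) = 1.9900

0.8000 ± 1.9900i


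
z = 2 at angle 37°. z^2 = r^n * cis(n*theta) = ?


r^2 = 2^2 = 4
n*theta = 2*37° = 74° = 74° (mod 360)
a = 4*cos(74°) = 1.1025
b = 4*sin(74°) = 3.8450

4 cis(74°) = 1.1025 + 3.8450i


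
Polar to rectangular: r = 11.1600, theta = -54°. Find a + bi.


a = 11.1600*cos(-54°) = 11.1600*0.58779 = 6.5597
b = 11.1600*sin(-54°) = 11.1600*(-0.809017) = -9.0286

6.5597 - 9.0286i


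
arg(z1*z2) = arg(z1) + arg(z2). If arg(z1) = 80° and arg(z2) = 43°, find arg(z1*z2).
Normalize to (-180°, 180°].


arg(z1*z2) = 80° + 43° = 123°
Normalized to (-180°, 180°]: 123°

123°


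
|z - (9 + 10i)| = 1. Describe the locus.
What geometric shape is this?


|z - z0| = r is a circle with center z0 and radius r.
Center = (9, 10), radius = 1

Circle with center (9, 10) and radius 1


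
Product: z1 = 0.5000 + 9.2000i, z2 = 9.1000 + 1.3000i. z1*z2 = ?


Real = 0.5*9.1 - 9.2*1.3 = 4.55 - 11.96 = -7.41
Imag = 0.5*1.3 + 9.1*9.2 = 0.65 + 83.72 = 84.37

-7.4100 + 84.3700i


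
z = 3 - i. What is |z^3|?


|z| = sqrt(9+1) = sqrt(10) = 3.1623
|z^3| = |z|^3 = (sqrt(10))^3 = 10*sqrt(10)

|z^3| = 10*sqrt(10) ≈ 31.6228


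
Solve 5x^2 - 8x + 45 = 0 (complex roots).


disc = (-8)^2 - 4*5*45 = 64 - 900 = -836
sqrt(|disc|) = sqrt(836) = 28.9137
Real part = 8/(2*5) = 0.8000
Imag part = 28.9137/(2*5) = 2.8914

0.8000 ± 2.8914i


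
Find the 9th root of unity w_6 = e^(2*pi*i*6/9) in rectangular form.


Angle = 360*6/9 = 240°
a = cos(240°) = -0.5000
b = sin(240°) = -0.8660

-0.5000 - 0.8660i


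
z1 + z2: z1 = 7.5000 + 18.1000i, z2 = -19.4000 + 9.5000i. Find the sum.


Real: 7.5 - 19.4 = -11.9
Imag: 18.1 + 9.5 = 27.6

-11.9000 + 27.6000i


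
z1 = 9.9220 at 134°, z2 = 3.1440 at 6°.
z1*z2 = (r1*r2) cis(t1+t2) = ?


r = 9.9220 * 3.1440 = 31.1948
theta = 134° + 6° = 140° = 140° (mod 360)

31.1948 cis(140°)


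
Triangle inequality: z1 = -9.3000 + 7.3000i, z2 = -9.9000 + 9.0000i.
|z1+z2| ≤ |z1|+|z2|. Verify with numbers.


|z1| = sqrt((-9.3)^2 + 7.3^2) = sqrt(139.78) = 11.8229
|z2| = sqrt((-9.9)^2 + 9^2) = sqrt(179.01) = 13.3795
z1+z2 = -19.2000 + 16.3000i
|z1+z2| = sqrt(634.33) = 25.1859
|z1|+|z2| = 11.8229 + 13.3795 = 25.2024

|z1+z2| = 25.1859 ≤ |z1|+|z2| = 25.2024 (verified)


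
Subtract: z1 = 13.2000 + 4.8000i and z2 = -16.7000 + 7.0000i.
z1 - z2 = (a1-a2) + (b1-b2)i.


Real: 13.2 + 16.7 = 29.9
Imag: 4.8 - 7 = -2.2

29.9000 - 2.2000i


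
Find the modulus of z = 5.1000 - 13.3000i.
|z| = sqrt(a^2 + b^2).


|z| = sqrt(5.1^2 + (-13.3)^2) = sqrt(26.01 + 176.89) = sqrt(202.9) = 14.2443

|z| = 14.2443


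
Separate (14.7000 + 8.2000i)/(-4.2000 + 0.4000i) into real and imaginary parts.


Multiply by conjugate: (14.7000 + 8.2000i)(-4.2000 - 0.4000i) / ((-4.2)^2 + 0.4^2)
Numerator real = 14.7*(-4.2) + 8.2*0.4 = -58.46
Numerator imag = 8.2*(-4.2) - 14.7*0.4 = -40.32
Denominator = 17.8
Re(z) = -58.46/17.8 = -3.2843
Im(z) = -40.32/17.8 = -2.2652

Re(z) = -3.2843, Im(z) = -2.2652


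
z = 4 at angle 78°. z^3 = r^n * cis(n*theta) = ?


r^3 = 4^3 = 64
n*theta = 3*78° = 234° = 234° (mod 360)
a = 64*cos(234°) = -37.6183
b = 64*sin(234°) = -51.7771

64 cis(234°) = -37.6183 - 51.7771i


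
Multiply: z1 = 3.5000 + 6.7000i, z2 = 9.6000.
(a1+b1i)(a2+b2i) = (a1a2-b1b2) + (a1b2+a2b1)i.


Real = 3.5*9.6 - 6.7*0 = 33.6 - 0 = 33.6
Imag = 3.5*0 + 9.6*6.7 = 0 + 64.32 = 64.32

33.6000 + 64.3200i


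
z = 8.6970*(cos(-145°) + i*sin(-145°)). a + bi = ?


a = 8.6970*cos(-145°) = 8.6970*(-0.819152) = -7.1242
b = 8.6970*sin(-145°) = 8.6970*(-0.57358) = -4.9884

-7.1242 - 4.9884i


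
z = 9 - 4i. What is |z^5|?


|z| = sqrt(81+16) = sqrt(97) = 9.8489
|z^5| = |z|^5 = (sqrt(97))^5 = 97^2 * sqrt(97) = 9409*sqrt(97)

|z^5| = 9409*sqrt(97) ≈ 92667.9031


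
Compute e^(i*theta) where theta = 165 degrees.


cos(165°) = -0.9659
sin(165°) = 0.2588

e^(i*165°) = -0.9659 + 0.2588i


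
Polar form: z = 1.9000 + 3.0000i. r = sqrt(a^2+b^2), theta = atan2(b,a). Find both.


r = sqrt(3.61+9) = sqrt(12.61) = 3.5511
theta = atan2(3, 1.9) = 57.6526 degrees

r = 3.5511, theta = 57.6526 degrees


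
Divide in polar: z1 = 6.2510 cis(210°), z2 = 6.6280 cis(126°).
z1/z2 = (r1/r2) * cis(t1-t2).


r = 6.2510 / 6.6280 = 0.9431
theta = 210° - 126° = 84° = 84° (mod 360)

0.9431 cis(84°)


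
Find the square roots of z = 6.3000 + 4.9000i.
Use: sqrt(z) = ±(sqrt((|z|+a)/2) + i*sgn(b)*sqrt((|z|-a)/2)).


|z| = sqrt(39.69+24.01) = 7.9812
sqrt((|z|+a)/2) = sqrt((7.9812+6.3)/2) = sqrt(7.1406) = 2.6722
sqrt((|z|-a)/2) = sqrt((7.9812-6.3)/2) = sqrt(0.8406) = 0.9169

±(2.6722 + 0.9169i) i.e. 2.6722 + 0.9169i and -2.6722 - 0.9169i


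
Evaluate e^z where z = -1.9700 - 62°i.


e^-1.9700 = 0.13946
cos(-62°) = 0.4695
sin(-62°) = -0.8829
Real = 0.13946*0.4695 = 0.0655
Imag = 0.13946*(-0.8829) = -0.1231

0.0655 - 0.1231i


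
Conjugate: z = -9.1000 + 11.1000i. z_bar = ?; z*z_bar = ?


z_bar = -9.1000 - 11.1000i
z*z_bar = (-9.1)^2 + 11.1^2 = 82.81 + 123.21 = 206.02

z_bar = -9.1000 - 11.1000i, z*z_bar = 206.02


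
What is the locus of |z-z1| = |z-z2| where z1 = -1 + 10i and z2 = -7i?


Equal distances means the locus is the perpendicular bisector of z1 and z2.
Midpoint = ((-1+0)/2, (10+(-7))/2) = (-0.5000, 1.5000)

Perpendicular bisector through (-0.5000, 1.5000)


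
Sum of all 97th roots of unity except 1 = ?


With w = e^(2*pi*i/97), all 97 of the 97th roots of unity w^0 = 1, w, ..., w^(96) sum to 0: 1 + w + ... + w^(96) = (1 - w^97)/(1 - w) = 0 since w^97 = 1, w ≠ 1.
Removing the root 1: w + w^2 + ... + w^(96) = 0 - 1 = -1

Sum = -1


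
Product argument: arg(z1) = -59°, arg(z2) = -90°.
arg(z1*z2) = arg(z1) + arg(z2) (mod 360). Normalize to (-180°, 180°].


arg(z1*z2) = -59° - 90° = -149°
Normalized to (-180°, 180°]: -149°

-149°


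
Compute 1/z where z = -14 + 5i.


|z|^2 = 196+25 = 221
1/z = (-14 - 5i)/221

1/z = -0.0633 - 0.0226i


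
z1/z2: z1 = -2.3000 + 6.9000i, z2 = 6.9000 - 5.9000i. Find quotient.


Conjugate of z2 = 6.9000 + 5.9000i
Numerator: (-2.3000 + 6.9000i)(6.9000 + 5.9000i) = -56.5800 + 34.0400i
Denominator: 6.9^2 + (-5.9)^2 = 82.42
Result = (-56.5800 + 34.0400i)/82.42

-0.6865 + 0.4130i


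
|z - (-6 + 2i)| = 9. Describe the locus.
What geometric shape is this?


|z - z0| = r is a circle with center z0 and radius r.
Center = (-6, 2), radius = 9

Circle with center (-6, 2) and radius 9


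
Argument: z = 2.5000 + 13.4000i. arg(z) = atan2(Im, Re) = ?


Re = 2.5, Im = 13.4
arg = atan2(13.4, 2.5) = 79.4320 degrees

arg(z) = 79.4320 degrees


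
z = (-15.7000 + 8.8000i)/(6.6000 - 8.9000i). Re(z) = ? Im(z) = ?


Multiply by conjugate: (-15.7000 + 8.8000i)(6.6000 + 8.9000i) / (6.6^2 + (-8.9)^2)
Numerator real = -15.7*6.6 + 8.8*(-8.9) = -181.94
Numerator imag = 8.8*6.6 - (-15.7)*(-8.9) = -81.65
Denominator = 122.77
Re(z) = -181.94/122.77 = -1.4820
Im(z) = -81.65/122.77 = -0.6651

Re(z) = -1.4820, Im(z) = -0.6651


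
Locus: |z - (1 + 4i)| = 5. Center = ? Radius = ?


|z - z0| = r is a circle with center z0 and radius r.
Center = (1, 4), radius = 5

Circle with center (1, 4) and radius 5


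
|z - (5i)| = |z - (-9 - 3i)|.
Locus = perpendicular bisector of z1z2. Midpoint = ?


Equal distances means the locus is the perpendicular bisector of z1 and z2.
Midpoint = ((0+(-9))/2, (5+(-3))/2) = (-4.5000, 1.0000)

Perpendicular bisector through (-4.5000, 1.0000)


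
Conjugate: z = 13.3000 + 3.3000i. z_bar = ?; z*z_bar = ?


z_bar = 13.3000 - 3.3000i
z*z_bar = 13.3^2 + 3.3^2 = 176.89 + 10.89 = 187.78

z_bar = 13.3000 - 3.3000i, z*z_bar = 187.78


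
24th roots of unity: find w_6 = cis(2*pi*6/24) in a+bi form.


Angle = 360*6/24 = 90°
a = cos(90°) = 0
b = sin(90°) = 1.0000

0 + 1.0000i


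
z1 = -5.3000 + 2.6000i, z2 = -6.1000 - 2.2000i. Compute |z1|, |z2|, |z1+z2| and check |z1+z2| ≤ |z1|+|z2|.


|z1| = sqrt((-5.3)^2 + 2.6^2) = sqrt(34.85) = 5.9034
|z2| = sqrt((-6.1)^2 + (-2.2)^2) = sqrt(42.05) = 6.4846
z1+z2 = -11.4000 + 0.4000i
|z1+z2| = sqrt(130.12) = 11.4070
|z1|+|z2| = 5.9034 + 6.4846 = 12.3880

|z1+z2| = 11.4070 ≤ |z1|+|z2| = 12.3880 (verified)


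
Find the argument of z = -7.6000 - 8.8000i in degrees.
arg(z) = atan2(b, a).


Re = -7.6, Im = -8.8
arg = atan2(-8.8, -7.6) = -130.8151 degrees

arg(z) = -130.8151 degrees


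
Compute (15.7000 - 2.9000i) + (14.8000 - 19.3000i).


Real: 15.7 + 14.8 = 30.5
Imag: -2.9 - 19.3 = -22.2

30.5000 - 22.2000i


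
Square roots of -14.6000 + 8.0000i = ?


|z| = sqrt(213.16+64) = 16.6481
sqrt((|z|+a)/2) = sqrt((16.6481+(-14.6))/2) = sqrt(1.0241) = 1.0120
sqrt((|z|-a)/2) = sqrt((16.6481-(-14.6))/2) = sqrt(15.6241) = 3.9527

±(1.0120 + 3.9527i) i.e. 1.0120 + 3.9527i and -1.0120 - 3.9527i


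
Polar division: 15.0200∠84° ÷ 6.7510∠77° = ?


r = 15.0200 / 6.7510 = 2.2249
theta = 84° - 77° = 7° = 7° (mod 360)

2.2249 cis(7°)


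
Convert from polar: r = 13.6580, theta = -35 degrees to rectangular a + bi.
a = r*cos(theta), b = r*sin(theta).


a = 13.6580*cos(-35°) = 13.6580*0.81915 = 11.1880
b = 13.6580*sin(-35°) = 13.6580*(-0.573576) = -7.8339

11.1880 - 7.8339i


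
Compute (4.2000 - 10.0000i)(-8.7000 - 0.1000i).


Real = 4.2*(-8.7) - (-10)*(-0.1) = -36.54 - 1 = -37.54
Imag = 4.2*(-0.1) - (8.7)*(-10) = -0.42 + 87 = 86.58

-37.5400 + 86.5800i


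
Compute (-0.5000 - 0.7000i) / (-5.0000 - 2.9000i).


Conjugate of z2 = -5.0000 + 2.9000i
Numerator: (-0.5000 - 0.7000i)(-5.0000 + 2.9000i) = 4.5300 + 2.0500i
Denominator: (-5)^2 + (-2.9)^2 = 33.41
Result = (4.5300 + 2.0500i)/33.41

0.1356 + 0.0614i


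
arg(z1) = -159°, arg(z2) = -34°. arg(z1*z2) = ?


arg(z1*z2) = -159° - 34° = -193°
Normalized to (-180°, 180°]: 167°

167°


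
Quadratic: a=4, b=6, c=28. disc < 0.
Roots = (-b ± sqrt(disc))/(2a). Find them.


disc = 6^2 - 4*4*28 = 36 - 448 = -412
sqrt(|disc|) = sqrt(412) = 20.2978
Real part = -6/(2*4) = -0.7500
Imag part = 20.2978/(2*4) = 2.5372

-0.7500 ± 2.5372i


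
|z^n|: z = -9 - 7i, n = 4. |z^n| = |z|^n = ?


|z| = sqrt(81+49) = sqrt(130) = 11.4018
|z^4| = |z|^4 = (sqrt(130))^4 = 130^2 = 16900

|z^4| = 16900


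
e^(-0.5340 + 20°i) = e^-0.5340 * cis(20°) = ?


e^-0.5340 = 0.5863
cos(20°) = 0.9397
sin(20°) = 0.342
Real = 0.5863*0.9397 = 0.5509
Imag = 0.5863*0.342 = 0.2005

0.5509 + 0.2005i


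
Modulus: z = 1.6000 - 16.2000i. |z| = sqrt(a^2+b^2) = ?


|z| = sqrt(1.6^2 + (-16.2)^2) = sqrt(2.56 + 262.44) = sqrt(265) = 16.2788

|z| = 16.2788


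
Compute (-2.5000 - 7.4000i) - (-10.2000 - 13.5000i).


Real: -2.5 + 10.2 = 7.7
Imag: -7.4 + 13.5 = 6.1

7.7000 + 6.1000i


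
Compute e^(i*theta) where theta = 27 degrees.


cos(27°) = 0.8910
sin(27°) = 0.4540

e^(i*27°) = 0.8910 + 0.4540i


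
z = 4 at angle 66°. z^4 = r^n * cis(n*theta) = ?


r^4 = 4^4 = 256
n*theta = 4*66° = 264° = 264° (mod 360)
a = 256*cos(264°) = -26.7593
b = 256*sin(264°) = -254.5976

256 cis(264°) = -26.7593 - 254.5976i
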